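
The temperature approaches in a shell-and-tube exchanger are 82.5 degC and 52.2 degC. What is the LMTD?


LMTD = (dT1 - dT2) / ln(dT1/dT2)
= (82.5 - 52.2) / ln(82.5 / 52.2) = 30.3 / 0.457716 = 66.20

66.20 degC


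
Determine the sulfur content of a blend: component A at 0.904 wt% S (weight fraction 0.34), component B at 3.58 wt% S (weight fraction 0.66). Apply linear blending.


Linear sulfur blending: S_blend = x1*S1 + x2*S2
Contribution 1: 0.34 * 0.904 = 0.30736 wt%
Contribution 2: 0.66 * 3.58 = 2.3628 wt%
S_blend = 0.30736 + 2.3628 = 2.67016

2.67016 wt%


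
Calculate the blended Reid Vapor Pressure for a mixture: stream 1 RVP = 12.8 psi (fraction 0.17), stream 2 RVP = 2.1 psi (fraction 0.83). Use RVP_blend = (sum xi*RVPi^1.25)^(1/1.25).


Chevron index: RVP_blend = (sum xi*RVPi^1.25)^(1/1.25)
RVP^1.25 terms: 0.17 * 12.8^1.25 + 0.83 * 2.1^1.25 = 6.21409
RVP_blend = 6.21409^(1/1.25) = 4.312

4.312 psi


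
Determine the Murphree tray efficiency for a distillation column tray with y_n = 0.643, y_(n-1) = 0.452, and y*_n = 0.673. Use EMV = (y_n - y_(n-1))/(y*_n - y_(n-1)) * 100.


Murphree vapor efficiency: EMV = (y_n - y_(n-1)) / (y*_n - y_(n-1)) * 100
EMV = (0.643 - 0.452) / (0.673 - 0.452) * 100 = 0.191 / 0.221 * 100 = 86.43

86.43 %


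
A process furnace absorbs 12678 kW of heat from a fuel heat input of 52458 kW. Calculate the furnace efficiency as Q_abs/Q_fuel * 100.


Furnace efficiency = Q_absorbed / Q_fuel * 100
= 12678 / 52458 * 100 = 24.17

24.17 %


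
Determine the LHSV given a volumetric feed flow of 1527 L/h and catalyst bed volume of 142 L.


LHSV = volumetric feed rate / catalyst volume
= 1527 L/h / 142 L
= 10.75 h^-1

10.75 h^-1


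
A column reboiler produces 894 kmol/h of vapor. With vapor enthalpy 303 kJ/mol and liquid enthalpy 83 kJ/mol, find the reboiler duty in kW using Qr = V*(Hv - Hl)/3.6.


Qr = 894 * (303 - 83) / 3.6 = 894 * 220 / 3.6 = 54630

54630 kW


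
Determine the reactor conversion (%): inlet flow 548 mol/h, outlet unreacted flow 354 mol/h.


X = (F_in - F_out) / F_in * 100
Moles reacted = 548 - 354 = 194
X = 194 / 548 * 100
= 0.3540 * 100
= 35.40 %

35.40 %


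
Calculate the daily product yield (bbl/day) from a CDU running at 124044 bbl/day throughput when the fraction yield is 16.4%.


Crude throughput = 124044 bbl/day
Fraction yield = 16.4%
yield = throughput * fraction / 100
yield = 124044 * 16.4 / 100 = 20343.216

20343.216 bbl/day


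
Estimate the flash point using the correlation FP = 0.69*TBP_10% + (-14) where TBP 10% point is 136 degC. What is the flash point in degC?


FP = 0.69 * 136 + (-14) = 79.84

79.84 degC


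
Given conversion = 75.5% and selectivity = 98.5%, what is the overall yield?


Overall yield = conversion (%) * selectivity (%) / 100
Conversion = 75.5%, Selectivity = 98.5%
Y = 75.5 * 98.5 / 100
= 74.3675 %

74.3675 %


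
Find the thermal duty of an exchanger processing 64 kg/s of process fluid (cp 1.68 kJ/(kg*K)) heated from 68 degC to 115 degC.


Q = m_dot * cp * delta_T
delta_T = 115 - 68 = 47 K
Q = 64 * 1.68 * 47
= 107.52 * 47
= 5053.44 kW

5053.44 kW


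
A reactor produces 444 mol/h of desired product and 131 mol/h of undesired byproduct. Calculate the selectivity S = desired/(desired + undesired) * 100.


Selectivity = desired / (desired + undesired) * 100
Total products = 444 + 131 = 575 mol/h
S = 444 / 575 * 100
= 0.7722 * 100
= 77.22 %

77.22 %


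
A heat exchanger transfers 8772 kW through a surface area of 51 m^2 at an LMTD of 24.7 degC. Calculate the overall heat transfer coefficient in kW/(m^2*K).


From Q = U*A*LMTD, U = Q / (A * LMTD)
U = 8772 / (51 * 24.7) = 8772 / 1259.7 = 6.964

6.964 kW/(m^2*K)


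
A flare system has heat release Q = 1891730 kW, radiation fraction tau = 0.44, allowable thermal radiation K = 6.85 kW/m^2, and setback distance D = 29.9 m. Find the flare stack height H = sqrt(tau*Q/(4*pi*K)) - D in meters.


tau*Q/(4*pi*K) = 0.44 * 1891730 / (4 * pi * 6.85) = 9669.66
sqrt(9669.66) = 98.3344
H = 98.3344 - 29.9 = 68.43

68.43 m


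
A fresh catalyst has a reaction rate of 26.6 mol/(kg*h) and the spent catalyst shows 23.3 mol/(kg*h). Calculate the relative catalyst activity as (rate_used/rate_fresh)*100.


Activity (%) = (rate_used / rate_fresh) * 100
rate_used = 23.3, rate_fresh = 26.6
= (23.3 / 26.6) * 100
= 0.8759 * 100 = 87.59

87.59 %


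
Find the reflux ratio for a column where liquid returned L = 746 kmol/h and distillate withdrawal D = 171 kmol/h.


Reflux ratio definition: R = L / D (liquid returned / distillate withdrawn)
L = 746 kmol/h, D = 171 kmol/h
R = 746 / 171 = 4.363

4.363


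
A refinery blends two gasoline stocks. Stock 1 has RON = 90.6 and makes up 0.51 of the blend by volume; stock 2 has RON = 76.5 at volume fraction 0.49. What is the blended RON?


Linear blending: RON_blend = sum(vi * RONi)
Contribution 1: 0.51 * 90.6 = 46.206
Contribution 2: 0.49 * 76.5 = 37.485
RON_blend = 46.206 + 37.485 = 83.691

83.691


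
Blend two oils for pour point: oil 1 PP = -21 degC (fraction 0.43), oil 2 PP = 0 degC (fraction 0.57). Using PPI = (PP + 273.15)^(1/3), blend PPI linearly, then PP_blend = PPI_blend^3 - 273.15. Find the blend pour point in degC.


PPI_1 = (-21 + 273.15)^(1/3) = 6.317613
PPI_2 = (0 + 273.15)^(1/3) = 6.488342
PPI_blend = 0.43 * 6.317613 + 0.57 * 6.488342 = 6.414929
PP_blend = 6.414929^3 - 273.15 = 263.9828 - 273.15 = -9.17

-9.17 degC


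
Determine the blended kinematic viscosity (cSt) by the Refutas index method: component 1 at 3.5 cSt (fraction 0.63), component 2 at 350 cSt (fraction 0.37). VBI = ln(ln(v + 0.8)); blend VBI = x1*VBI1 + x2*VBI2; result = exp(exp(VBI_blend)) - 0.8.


Refutas method: VBN_i = 14.534*ln(ln(visc_i + 0.8)) + 10.975, blended linearly by mass fraction; since VBN is linear in VBI_i = ln(ln(visc_i + 0.8)) and the fractions sum to 1, blend VBI directly: visc = exp(exp(VBI_blend)) - 0.8
VBI_1 = ln(ln(3.5 + 0.8)) = 0.377487
VBI_2 = ln(ln(350 + 0.8)) = 1.76819
VBI_blend = 0.63 * 0.377487 + 0.37 * 1.76819 = 0.892047
visc_blend = exp(exp(0.892047)) - 0.8 = 10.67

10.67 cSt


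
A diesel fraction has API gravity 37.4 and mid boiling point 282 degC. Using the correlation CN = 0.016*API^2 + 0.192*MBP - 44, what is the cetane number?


CN = 0.016 * 37.4^2 + 0.192 * 282 - 44
CN = 22.38016 + 54.144 - 44 = 32.52416

32.52416


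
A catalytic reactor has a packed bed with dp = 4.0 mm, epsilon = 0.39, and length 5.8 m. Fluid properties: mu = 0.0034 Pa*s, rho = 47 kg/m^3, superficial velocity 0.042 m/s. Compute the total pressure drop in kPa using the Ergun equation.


dp = 4.0 mm = 0.004 m
Viscous term = 150*0.0034*0.042*(1-0.39)^2 / (0.004^2*0.39^3) = 8397.8
Inertial term = 1.75*47*0.042^2*(1-0.39) / (0.004*0.39^3) = 373.001
dP/L = 8397.8 + 373.001 = 8770.8 Pa/m
dP = 8770.8 * 5.8 / 1000 = 50.87 kPa

50.87 kPa


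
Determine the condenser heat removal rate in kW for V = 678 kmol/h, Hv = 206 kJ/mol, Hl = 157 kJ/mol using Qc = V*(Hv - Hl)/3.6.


Qc = 678 * (206 - 157) / 3.6 = 678 * 49 / 3.6 = 9228

9228 kW


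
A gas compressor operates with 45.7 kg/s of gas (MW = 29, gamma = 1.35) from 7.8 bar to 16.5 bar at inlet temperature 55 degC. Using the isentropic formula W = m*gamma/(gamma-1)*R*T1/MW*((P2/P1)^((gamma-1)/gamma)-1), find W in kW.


Isentropic work: W = m*(gamma/(gamma-1))*(R*T1/MW)*((P2/P1)^((gamma-1)/gamma) - 1)
T1 = 55 + 273.15 = 328.15 K
Pressure ratio = 16.5 / 7.8 = 2.11538
Exponent = (1.35 - 1)/1.35 = 0.259259
(P2/P1)^exp - 1 = 2.11538^0.259259 - 1 = 0.214395
W = 45.7 * 1.35 / 0.35 * 8.314 * 328.15 / 29 * 0.214395 = 3555

3555 kW


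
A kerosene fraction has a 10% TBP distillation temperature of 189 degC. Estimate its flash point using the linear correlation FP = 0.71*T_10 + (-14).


FP = 0.71 * 189 + (-14) = 120.19

120.19 degC


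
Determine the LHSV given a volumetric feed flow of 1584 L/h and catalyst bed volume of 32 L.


LHSV = volumetric feed rate / catalyst volume
= 1584 L/h / 32 L
= 49.50 h^-1

49.50 h^-1


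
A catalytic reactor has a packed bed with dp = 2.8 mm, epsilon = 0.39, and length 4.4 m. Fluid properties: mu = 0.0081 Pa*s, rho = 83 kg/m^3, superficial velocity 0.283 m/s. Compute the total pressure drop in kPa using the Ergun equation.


dp = 2.8 mm = 0.0028 m
Viscous term = 150*0.0081*0.283*(1-0.39)^2 / (0.0028^2*0.39^3) = 275114
Inertial term = 1.75*83*0.283^2*(1-0.39) / (0.0028*0.39^3) = 42723.5
dP/L = 275114 + 42723.5 = 317838 Pa/m
dP = 317838 * 4.4 / 1000 = 1398 kPa

1398 kPa


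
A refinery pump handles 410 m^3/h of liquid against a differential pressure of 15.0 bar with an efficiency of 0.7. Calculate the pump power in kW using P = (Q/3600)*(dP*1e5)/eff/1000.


Q = 410 / 3600 = 0.113889 m^3/s
P = 0.113889 * (15.0 * 1e5) / 0.7 / 1000 = 244.0

244.0 kW


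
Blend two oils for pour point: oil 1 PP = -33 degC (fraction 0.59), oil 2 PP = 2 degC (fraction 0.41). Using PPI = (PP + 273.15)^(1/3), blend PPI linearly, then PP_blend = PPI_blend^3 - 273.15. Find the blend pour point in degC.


PPI_1 = (-33 + 273.15)^(1/3) = 6.215759
PPI_2 = (2 + 273.15)^(1/3) = 6.504139
PPI_blend = 0.59 * 6.215759 + 0.41 * 6.504139 = 6.333995
PP_blend = 6.333995^3 - 273.15 = 254.1167 - 273.15 = -19.03

-19.03 degC


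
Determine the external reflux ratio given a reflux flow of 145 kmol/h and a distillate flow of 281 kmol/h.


Reflux ratio definition: R = L / D (liquid returned / distillate withdrawn)
L = 145 kmol/h, D = 281 kmol/h
R = 145 / 281 = 0.5160

0.5160


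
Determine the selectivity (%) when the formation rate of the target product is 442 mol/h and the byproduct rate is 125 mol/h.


Selectivity = desired / (desired + undesired) * 100
Total products = 442 + 125 = 567 mol/h
S = 442 / 567 * 100
= 0.7795 * 100
= 77.95 %

77.95 %


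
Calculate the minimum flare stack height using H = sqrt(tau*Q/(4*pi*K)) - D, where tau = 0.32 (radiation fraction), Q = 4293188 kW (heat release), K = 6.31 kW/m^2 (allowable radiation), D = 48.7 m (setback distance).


tau*Q/(4*pi*K) = 0.32 * 4293188 / (4 * pi * 6.31) = 17325.7
sqrt(17325.7) = 131.627
H = 131.627 - 48.7 = 82.93

82.93 m


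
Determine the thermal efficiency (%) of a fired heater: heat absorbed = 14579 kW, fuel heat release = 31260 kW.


Furnace efficiency = Q_absorbed / Q_fuel * 100
= 14579 / 31260 * 100 = 46.64

46.64 %


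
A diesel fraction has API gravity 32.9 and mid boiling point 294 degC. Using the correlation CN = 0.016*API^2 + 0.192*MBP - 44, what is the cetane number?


CN = 0.016 * 32.9^2 + 0.192 * 294 - 44
CN = 17.31856 + 56.448 - 44 = 29.76656

29.76656


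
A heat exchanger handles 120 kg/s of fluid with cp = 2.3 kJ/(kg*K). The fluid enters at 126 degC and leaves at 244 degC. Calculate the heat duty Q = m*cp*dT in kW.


Q = m_dot * cp * delta_T
delta_T = 244 - 126 = 118 K
Q = 120 * 2.3 * 118
= 276 * 118
= 32568 kW

32568 kW


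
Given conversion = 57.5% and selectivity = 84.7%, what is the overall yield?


Overall yield = conversion (%) * selectivity (%) / 100
Conversion = 57.5%, Selectivity = 84.7%
Y = 57.5 * 84.7 / 100
= 48.7025 %

48.7025 %


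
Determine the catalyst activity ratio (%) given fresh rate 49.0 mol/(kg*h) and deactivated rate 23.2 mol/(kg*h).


Activity (%) = (rate_used / rate_fresh) * 100
rate_used = 23.2, rate_fresh = 49.0
= (23.2 / 49.0) * 100
= 0.4735 * 100 = 47.35

47.35 %


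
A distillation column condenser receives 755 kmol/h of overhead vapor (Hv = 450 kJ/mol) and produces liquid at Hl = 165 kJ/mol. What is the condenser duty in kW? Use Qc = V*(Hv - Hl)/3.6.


Qc = 755 * (450 - 165) / 3.6 = 755 * 285 / 3.6 = 59770

59770 kW


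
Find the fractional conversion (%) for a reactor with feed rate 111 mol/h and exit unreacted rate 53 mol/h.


X = (F_in - F_out) / F_in * 100
Moles reacted = 111 - 53 = 58
X = 58 / 111 * 100
= 0.5225 * 100
= 52.25 %

52.25 %


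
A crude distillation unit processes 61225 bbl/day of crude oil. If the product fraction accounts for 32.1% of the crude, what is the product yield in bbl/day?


Crude throughput = 61225 bbl/day
Fraction yield = 32.1%
yield = throughput * fraction / 100
yield = 61225 * 32.1 / 100 = 19653.225

19653.225 bbl/day


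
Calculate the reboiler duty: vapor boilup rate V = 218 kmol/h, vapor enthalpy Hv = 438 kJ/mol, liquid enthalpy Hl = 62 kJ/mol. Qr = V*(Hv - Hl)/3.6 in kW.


Qr = 218 * (438 - 62) / 3.6 = 218 * 376 / 3.6 = 22770

22770 kW


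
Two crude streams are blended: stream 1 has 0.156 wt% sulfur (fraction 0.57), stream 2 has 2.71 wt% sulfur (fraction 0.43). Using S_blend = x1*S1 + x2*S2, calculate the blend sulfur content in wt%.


Linear sulfur blending: S_blend = x1*S1 + x2*S2
Contribution 1: 0.57 * 0.156 = 0.08892 wt%
Contribution 2: 0.43 * 2.71 = 1.1653 wt%
S_blend = 0.08892 + 1.1653 = 1.25422

1.25422 wt%


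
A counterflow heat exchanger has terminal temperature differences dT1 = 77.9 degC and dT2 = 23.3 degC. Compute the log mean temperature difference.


LMTD = (dT1 - dT2) / ln(dT1/dT2)
= (77.9 - 23.3) / ln(77.9 / 23.3) = 54.6 / 1.20697 = 45.24

45.24 degC


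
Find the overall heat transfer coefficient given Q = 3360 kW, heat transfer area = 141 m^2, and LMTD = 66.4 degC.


From Q = U*A*LMTD, U = Q / (A * LMTD)
U = 3360 / (141 * 66.4) = 3360 / 9362.4 = 0.3589

0.3589 kW/(m^2*K)


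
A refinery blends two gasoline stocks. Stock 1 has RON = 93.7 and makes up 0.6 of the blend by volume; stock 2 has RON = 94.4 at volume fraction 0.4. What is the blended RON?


Linear blending: RON_blend = sum(vi * RONi)
Contribution 1: 0.6 * 93.7 = 56.22
Contribution 2: 0.4 * 94.4 = 37.76
RON_blend = 56.22 + 37.76 = 93.98

93.98


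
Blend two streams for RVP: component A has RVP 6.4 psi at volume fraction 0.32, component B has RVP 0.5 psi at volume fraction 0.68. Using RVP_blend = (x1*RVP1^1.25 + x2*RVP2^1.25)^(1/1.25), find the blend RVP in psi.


Chevron index: RVP_blend = (sum xi*RVPi^1.25)^(1/1.25)
RVP^1.25 terms: 0.32 * 6.4^1.25 + 0.68 * 0.5^1.25 = 3.54333
RVP_blend = 3.54333^(1/1.25) = 2.751

2.751 psi


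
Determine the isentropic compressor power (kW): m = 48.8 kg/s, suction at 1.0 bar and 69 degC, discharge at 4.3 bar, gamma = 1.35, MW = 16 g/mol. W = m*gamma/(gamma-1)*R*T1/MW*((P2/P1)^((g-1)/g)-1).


Isentropic work: W = m*(gamma/(gamma-1))*(R*T1/MW)*((P2/P1)^((gamma-1)/gamma) - 1)
T1 = 69 + 273.15 = 342.15 K
Pressure ratio = 4.3 / 1.0 = 4.3
Exponent = (1.35 - 1)/1.35 = 0.259259
(P2/P1)^exp - 1 = 4.3^0.259259 - 1 = 0.459595
W = 48.8 * 1.35 / 0.35 * 8.314 * 342.15 / 16 * 0.459595 = 15380

15380 kW


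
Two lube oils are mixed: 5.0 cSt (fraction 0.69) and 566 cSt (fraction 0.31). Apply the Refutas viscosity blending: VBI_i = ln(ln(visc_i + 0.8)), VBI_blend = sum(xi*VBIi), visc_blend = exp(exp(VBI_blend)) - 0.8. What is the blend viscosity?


Refutas method: VBN_i = 14.534*ln(ln(visc_i + 0.8)) + 10.975, blended linearly by mass fraction; since VBN is linear in VBI_i = ln(ln(visc_i + 0.8)) and the fractions sum to 1, blend VBI directly: visc = exp(exp(VBI_blend)) - 0.8
VBI_1 = ln(ln(5.0 + 0.8)) = 0.564096
VBI_2 = ln(ln(566 + 0.8)) = 1.84688
VBI_blend = 0.69 * 0.564096 + 0.31 * 1.84688 = 0.961759
visc_blend = exp(exp(0.961759)) - 0.8 = 12.88

12.88 cSt


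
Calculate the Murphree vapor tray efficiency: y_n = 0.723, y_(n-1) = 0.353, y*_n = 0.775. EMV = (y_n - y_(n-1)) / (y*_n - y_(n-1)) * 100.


Murphree vapor efficiency: EMV = (y_n - y_(n-1)) / (y*_n - y_(n-1)) * 100
EMV = (0.723 - 0.353) / (0.775 - 0.353) * 100 = 0.37 / 0.422 * 100 = 87.68

87.68 %


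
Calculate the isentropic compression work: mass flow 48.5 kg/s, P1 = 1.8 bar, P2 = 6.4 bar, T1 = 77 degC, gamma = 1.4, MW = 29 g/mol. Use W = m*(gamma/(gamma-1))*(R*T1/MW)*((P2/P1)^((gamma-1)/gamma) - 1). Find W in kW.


Isentropic work: W = m*(gamma/(gamma-1))*(R*T1/MW)*((P2/P1)^((gamma-1)/gamma) - 1)
T1 = 77 + 273.15 = 350.15 K
Pressure ratio = 6.4 / 1.8 = 3.55556
Exponent = (1.4 - 1)/1.4 = 0.285714
(P2/P1)^exp - 1 = 3.55556^0.285714 - 1 = 0.436819
W = 48.5 * 1.4 / 0.4 * 8.314 * 350.15 / 29 * 0.436819 = 7444

7444 kW


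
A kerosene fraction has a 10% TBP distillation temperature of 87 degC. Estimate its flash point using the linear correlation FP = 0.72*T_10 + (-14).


FP = 0.72 * 87 + (-14) = 48.64

48.64 degC


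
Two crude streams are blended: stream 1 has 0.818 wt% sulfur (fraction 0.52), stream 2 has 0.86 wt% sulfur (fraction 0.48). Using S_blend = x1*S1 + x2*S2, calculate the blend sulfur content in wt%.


Linear sulfur blending: S_blend = x1*S1 + x2*S2
Contribution 1: 0.52 * 0.818 = 0.42536 wt%
Contribution 2: 0.48 * 0.86 = 0.4128 wt%
S_blend = 0.42536 + 0.4128 = 0.83816

0.83816 wt%


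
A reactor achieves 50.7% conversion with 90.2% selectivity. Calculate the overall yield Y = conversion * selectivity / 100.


Overall yield = conversion (%) * selectivity (%) / 100
Conversion = 50.7%, Selectivity = 90.2%
Y = 50.7 * 90.2 / 100
= 45.7314 %

45.7314 %


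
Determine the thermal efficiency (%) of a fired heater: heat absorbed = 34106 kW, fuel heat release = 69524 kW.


Furnace efficiency = Q_absorbed / Q_fuel * 100
= 34106 / 69524 * 100 = 49.06

49.06 %


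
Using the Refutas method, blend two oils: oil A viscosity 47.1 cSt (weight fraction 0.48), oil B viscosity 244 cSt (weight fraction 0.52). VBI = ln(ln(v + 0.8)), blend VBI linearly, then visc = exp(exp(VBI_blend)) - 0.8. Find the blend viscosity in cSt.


Refutas method: VBN_i = 14.534*ln(ln(visc_i + 0.8)) + 10.975, blended linearly by mass fraction; since VBN is linear in VBI_i = ln(ln(visc_i + 0.8)) and the fractions sum to 1, blend VBI directly: visc = exp(exp(VBI_blend)) - 0.8
VBI_1 = ln(ln(47.1 + 0.8)) = 1.35303
VBI_2 = ln(ln(244 + 0.8)) = 1.70483
VBI_blend = 0.48 * 1.35303 + 0.52 * 1.70483 = 1.53597
visc_blend = exp(exp(1.53597)) - 0.8 = 103.3

103.3 cSt


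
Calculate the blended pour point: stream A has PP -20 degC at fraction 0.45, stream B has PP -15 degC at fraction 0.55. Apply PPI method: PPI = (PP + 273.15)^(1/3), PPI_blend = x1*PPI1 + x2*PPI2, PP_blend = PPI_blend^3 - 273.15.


PPI_1 = (-20 + 273.15)^(1/3) = 6.325953
PPI_2 = (-15 + 273.15)^(1/3) = 6.36733
PPI_blend = 0.45 * 6.325953 + 0.55 * 6.36733 = 6.34871
PP_blend = 6.34871^3 - 273.15 = 255.8919 - 273.15 = -17.26

-17.26 degC


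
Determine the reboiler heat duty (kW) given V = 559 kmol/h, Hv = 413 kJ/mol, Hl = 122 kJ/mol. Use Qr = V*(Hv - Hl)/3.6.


Qr = 559 * (413 - 122) / 3.6 = 559 * 291 / 3.6 = 45190

45190 kW


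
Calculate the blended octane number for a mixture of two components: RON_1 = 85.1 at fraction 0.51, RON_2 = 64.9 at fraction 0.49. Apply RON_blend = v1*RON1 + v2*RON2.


Linear blending: RON_blend = sum(vi * RONi)
Contribution 1: 0.51 * 85.1 = 43.401
Contribution 2: 0.49 * 64.9 = 31.801
RON_blend = 43.401 + 31.801 = 75.202

75.202


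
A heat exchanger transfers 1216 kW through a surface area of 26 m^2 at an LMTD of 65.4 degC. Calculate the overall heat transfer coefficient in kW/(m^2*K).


From Q = U*A*LMTD, U = Q / (A * LMTD)
U = 1216 / (26 * 65.4) = 1216 / 1700.4 = 0.7151

0.7151 kW/(m^2*K)


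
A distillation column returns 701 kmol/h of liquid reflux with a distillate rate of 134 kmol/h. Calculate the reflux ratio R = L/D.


Reflux ratio definition: R = L / D (liquid returned / distillate withdrawn)
L = 701 kmol/h, D = 134 kmol/h
R = 701 / 134 = 5.231

5.231


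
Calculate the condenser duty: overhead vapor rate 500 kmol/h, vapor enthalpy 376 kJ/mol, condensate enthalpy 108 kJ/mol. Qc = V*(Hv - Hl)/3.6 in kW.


Qc = 500 * (376 - 108) / 3.6 = 500 * 268 / 3.6 = 37220

37220 kW


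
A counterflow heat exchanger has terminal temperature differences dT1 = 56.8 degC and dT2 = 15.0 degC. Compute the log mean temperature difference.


LMTD = (dT1 - dT2) / ln(dT1/dT2)
= (56.8 - 15.0) / ln(56.8 / 15.0) = 41.8 / 1.33149 = 31.39

31.39 degC


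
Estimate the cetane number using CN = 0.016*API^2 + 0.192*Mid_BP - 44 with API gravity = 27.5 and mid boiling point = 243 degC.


CN = 0.016 * 27.5^2 + 0.192 * 243 - 44
CN = 12.1 + 46.656 - 44 = 14.756

14.756


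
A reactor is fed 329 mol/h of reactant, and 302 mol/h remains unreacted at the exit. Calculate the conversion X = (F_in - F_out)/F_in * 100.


X = (F_in - F_out) / F_in * 100
Moles reacted = 329 - 302 = 27
X = 27 / 329 * 100
= 0.08207 * 100
= 8.207 %

8.207 %


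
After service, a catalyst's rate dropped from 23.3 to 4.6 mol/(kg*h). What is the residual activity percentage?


Activity (%) = (rate_used / rate_fresh) * 100
rate_used = 4.6, rate_fresh = 23.3
= (4.6 / 23.3) * 100
= 0.1974 * 100 = 19.74

19.74 %


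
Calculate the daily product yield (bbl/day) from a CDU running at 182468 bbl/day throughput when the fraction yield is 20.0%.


Crude throughput = 182468 bbl/day
Fraction yield = 20.0%
yield = throughput * fraction / 100
yield = 182468 * 20.0 / 100 = 36493.6

36493.6 bbl/day


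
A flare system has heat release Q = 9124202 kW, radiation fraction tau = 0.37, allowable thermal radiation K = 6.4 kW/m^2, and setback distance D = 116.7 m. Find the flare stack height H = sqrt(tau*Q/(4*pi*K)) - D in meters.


tau*Q/(4*pi*K) = 0.37 * 9124202 / (4 * pi * 6.4) = 41976.6
sqrt(41976.6) = 204.882
H = 204.882 - 116.7 = 88.18

88.18 m


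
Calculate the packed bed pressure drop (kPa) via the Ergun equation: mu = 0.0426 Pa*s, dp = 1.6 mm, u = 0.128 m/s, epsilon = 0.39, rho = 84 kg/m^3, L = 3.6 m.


dp = 1.6 mm = 0.0016 m
Viscous term = 150*0.0426*0.128*(1-0.39)^2 / (0.0016^2*0.39^3) = 2004180
Inertial term = 1.75*84*0.128^2*(1-0.39) / (0.0016*0.39^3) = 15479.4
dP/L = 2004180 + 15479.4 = 2019660 Pa/m
dP = 2019660 * 3.6 / 1000 = 7271 kPa

7271 kPa


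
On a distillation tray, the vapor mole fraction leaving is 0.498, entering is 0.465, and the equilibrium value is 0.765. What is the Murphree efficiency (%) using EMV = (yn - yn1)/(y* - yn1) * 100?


Murphree vapor efficiency: EMV = (y_n - y_(n-1)) / (y*_n - y_(n-1)) * 100
EMV = (0.498 - 0.465) / (0.765 - 0.465) * 100 = 0.033 / 0.3 * 100 = 11.00

11.00 %


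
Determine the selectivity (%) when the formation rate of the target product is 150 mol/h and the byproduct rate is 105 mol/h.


Selectivity = desired / (desired + undesired) * 100
Total products = 150 + 105 = 255 mol/h
S = 150 / 255 * 100
= 0.5882 * 100
= 58.82 %

58.82 %


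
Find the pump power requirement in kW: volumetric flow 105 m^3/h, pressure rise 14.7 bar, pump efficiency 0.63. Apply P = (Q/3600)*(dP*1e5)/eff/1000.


Q = 105 / 3600 = 0.0291667 m^3/s
P = 0.0291667 * (14.7 * 1e5) / 0.63 / 1000 = 68.06

68.06 kW


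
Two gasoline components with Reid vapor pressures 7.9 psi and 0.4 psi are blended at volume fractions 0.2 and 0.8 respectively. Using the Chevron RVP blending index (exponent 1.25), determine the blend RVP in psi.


Chevron index: RVP_blend = (sum xi*RVPi^1.25)^(1/1.25)
RVP^1.25 terms: 0.2 * 7.9^1.25 + 0.8 * 0.4^1.25 = 2.90338
RVP_blend = 2.90338^(1/1.25) = 2.346

2.346 psi


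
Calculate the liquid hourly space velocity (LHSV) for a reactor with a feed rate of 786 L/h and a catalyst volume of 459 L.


LHSV = volumetric feed rate / catalyst volume
= 786 L/h / 459 L
= 1.712 h^-1

1.712 h^-1


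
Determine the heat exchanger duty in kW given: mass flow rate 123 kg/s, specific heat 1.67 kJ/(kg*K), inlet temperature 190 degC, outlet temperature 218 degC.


Q = m_dot * cp * delta_T
delta_T = 218 - 190 = 28 K
Q = 123 * 1.67 * 28
= 205.41 * 28
= 5751.48 kW

5751.48 kW


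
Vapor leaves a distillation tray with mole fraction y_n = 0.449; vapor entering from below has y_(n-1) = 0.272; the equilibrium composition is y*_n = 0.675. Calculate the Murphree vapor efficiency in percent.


Murphree vapor efficiency: EMV = (y_n - y_(n-1)) / (y*_n - y_(n-1)) * 100
EMV = (0.449 - 0.272) / (0.675 - 0.272) * 100 = 0.177 / 0.403 * 100 = 43.92

43.92 %


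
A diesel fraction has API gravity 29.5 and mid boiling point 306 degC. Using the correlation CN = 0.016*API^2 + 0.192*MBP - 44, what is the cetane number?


CN = 0.016 * 29.5^2 + 0.192 * 306 - 44
CN = 13.924 + 58.752 - 44 = 28.676

28.676


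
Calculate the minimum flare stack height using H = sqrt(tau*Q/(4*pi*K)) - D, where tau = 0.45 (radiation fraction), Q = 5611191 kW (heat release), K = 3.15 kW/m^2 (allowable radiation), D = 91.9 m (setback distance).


tau*Q/(4*pi*K) = 0.45 * 5611191 / (4 * pi * 3.15) = 63789.2
sqrt(63789.2) = 252.565
H = 252.565 - 91.9 = 160.7

160.7 m


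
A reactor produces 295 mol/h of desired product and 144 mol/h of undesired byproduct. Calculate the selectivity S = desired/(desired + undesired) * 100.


Selectivity = desired / (desired + undesired) * 100
Total products = 295 + 144 = 439 mol/h
S = 295 / 439 * 100
= 0.6720 * 100
= 67.20 %

67.20 %


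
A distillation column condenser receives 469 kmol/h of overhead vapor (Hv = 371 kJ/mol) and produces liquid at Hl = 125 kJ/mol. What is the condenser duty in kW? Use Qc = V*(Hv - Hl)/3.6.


Qc = 469 * (371 - 125) / 3.6 = 469 * 246 / 3.6 = 32050

32050 kW


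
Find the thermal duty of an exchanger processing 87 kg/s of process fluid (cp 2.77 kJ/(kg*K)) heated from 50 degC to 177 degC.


Q = m_dot * cp * delta_T
delta_T = 177 - 50 = 127 K
Q = 87 * 2.77 * 127
= 240.99 * 127
= 30605.73 kW

30605.73 kW


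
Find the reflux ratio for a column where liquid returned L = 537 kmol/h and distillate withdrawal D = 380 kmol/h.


Reflux ratio definition: R = L / D (liquid returned / distillate withdrawn)
L = 537 kmol/h, D = 380 kmol/h
R = 537 / 380 = 1.413

1.413


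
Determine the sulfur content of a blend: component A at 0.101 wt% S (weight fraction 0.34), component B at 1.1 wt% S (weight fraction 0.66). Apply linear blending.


Linear sulfur blending: S_blend = x1*S1 + x2*S2
Contribution 1: 0.34 * 0.101 = 0.03434 wt%
Contribution 2: 0.66 * 1.1 = 0.726 wt%
S_blend = 0.03434 + 0.726 = 0.76034

0.76034 wt%


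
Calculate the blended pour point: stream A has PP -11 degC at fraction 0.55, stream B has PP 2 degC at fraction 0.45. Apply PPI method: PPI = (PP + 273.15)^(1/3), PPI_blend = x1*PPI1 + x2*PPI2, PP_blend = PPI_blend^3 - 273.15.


PPI_1 = (-11 + 273.15)^(1/3) = 6.400049
PPI_2 = (2 + 273.15)^(1/3) = 6.504139
PPI_blend = 0.55 * 6.400049 + 0.45 * 6.504139 = 6.44689
PP_blend = 6.44689^3 - 273.15 = 267.9482 - 273.15 = -5.2

-5.2 degC


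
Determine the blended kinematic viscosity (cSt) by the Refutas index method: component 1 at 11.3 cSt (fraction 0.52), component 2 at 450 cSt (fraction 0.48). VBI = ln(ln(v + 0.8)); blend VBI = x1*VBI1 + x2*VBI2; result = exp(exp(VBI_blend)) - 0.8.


Refutas method: VBN_i = 14.534*ln(ln(visc_i + 0.8)) + 10.975, blended linearly by mass fraction; since VBN is linear in VBI_i = ln(ln(visc_i + 0.8)) and the fractions sum to 1, blend VBI directly: visc = exp(exp(VBI_blend)) - 0.8
VBI_1 = ln(ln(11.3 + 0.8)) = 0.913569
VBI_2 = ln(ln(450 + 0.8)) = 1.81009
VBI_blend = 0.52 * 0.913569 + 0.48 * 1.81009 = 1.3439
visc_blend = exp(exp(1.3439)) - 0.8 = 45.45

45.45 cSt


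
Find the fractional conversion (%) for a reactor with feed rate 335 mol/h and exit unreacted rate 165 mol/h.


X = (F_in - F_out) / F_in * 100
Moles reacted = 335 - 165 = 170
X = 170 / 335 * 100
= 0.5075 * 100
= 50.75 %

50.75 %


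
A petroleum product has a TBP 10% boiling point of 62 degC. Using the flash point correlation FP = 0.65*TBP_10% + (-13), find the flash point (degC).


FP = 0.65 * 62 + (-13) = 27.3

27.3 degC


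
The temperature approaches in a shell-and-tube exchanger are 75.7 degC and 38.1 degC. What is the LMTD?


LMTD = (dT1 - dT2) / ln(dT1/dT2)
= (75.7 - 38.1) / ln(75.7 / 38.1) = 37.6 / 0.686564 = 54.77

54.77 degC


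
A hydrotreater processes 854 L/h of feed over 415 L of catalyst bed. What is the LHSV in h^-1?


LHSV = volumetric feed rate / catalyst volume
= 854 L/h / 415 L
= 2.058 h^-1

2.058 h^-1


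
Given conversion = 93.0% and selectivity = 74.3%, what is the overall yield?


Overall yield = conversion (%) * selectivity (%) / 100
Conversion = 93.0%, Selectivity = 74.3%
Y = 93.0 * 74.3 / 100
= 69.099 %

69.099 %


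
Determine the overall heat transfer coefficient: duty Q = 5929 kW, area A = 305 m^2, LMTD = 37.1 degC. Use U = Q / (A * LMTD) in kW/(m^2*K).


From Q = U*A*LMTD, U = Q / (A * LMTD)
U = 5929 / (305 * 37.1) = 5929 / 11315.5 = 0.5240

0.5240 kW/(m^2*K)


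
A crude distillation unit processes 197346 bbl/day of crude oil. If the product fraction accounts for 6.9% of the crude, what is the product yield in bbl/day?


Crude throughput = 197346 bbl/day
Fraction yield = 6.9%
yield = throughput * fraction / 100
yield = 197346 * 6.9 / 100 = 13616.874

13616.874 bbl/day


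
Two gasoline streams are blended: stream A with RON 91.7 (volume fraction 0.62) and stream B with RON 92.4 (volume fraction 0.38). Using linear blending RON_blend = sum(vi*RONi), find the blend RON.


Linear blending: RON_blend = sum(vi * RONi)
Contribution 1: 0.62 * 91.7 = 56.854
Contribution 2: 0.38 * 92.4 = 35.112
RON_blend = 56.854 + 35.112 = 91.966

91.966


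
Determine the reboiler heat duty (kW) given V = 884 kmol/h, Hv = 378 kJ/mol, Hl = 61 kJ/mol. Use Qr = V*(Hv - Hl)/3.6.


Qr = 884 * (378 - 61) / 3.6 = 884 * 317 / 3.6 = 77840

77840 kW


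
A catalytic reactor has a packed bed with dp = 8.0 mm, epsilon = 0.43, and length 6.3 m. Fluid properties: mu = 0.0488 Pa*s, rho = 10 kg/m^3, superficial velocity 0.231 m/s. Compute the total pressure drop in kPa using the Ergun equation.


dp = 8.0 mm = 0.008 m
Viscous term = 150*0.0488*0.231*(1-0.43)^2 / (0.008^2*0.43^3) = 107966
Inertial term = 1.75*10*0.231^2*(1-0.43) / (0.008*0.43^3) = 836.838
dP/L = 107966 + 836.838 = 108803 Pa/m
dP = 108803 * 6.3 / 1000 = 685.5 kPa

685.5 kPa


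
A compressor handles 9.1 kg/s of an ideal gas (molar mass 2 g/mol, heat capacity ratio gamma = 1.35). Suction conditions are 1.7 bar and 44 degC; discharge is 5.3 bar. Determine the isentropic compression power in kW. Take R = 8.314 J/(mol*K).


Isentropic work: W = m*(gamma/(gamma-1))*(R*T1/MW)*((P2/P1)^((gamma-1)/gamma) - 1)
T1 = 44 + 273.15 = 317.15 K
Pressure ratio = 5.3 / 1.7 = 3.11765
Exponent = (1.35 - 1)/1.35 = 0.259259
(P2/P1)^exp - 1 = 3.11765^0.259259 - 1 = 0.342855
W = 9.1 * 1.35 / 0.35 * 8.314 * 317.15 / 2 * 0.342855 = 15870

15870 kW


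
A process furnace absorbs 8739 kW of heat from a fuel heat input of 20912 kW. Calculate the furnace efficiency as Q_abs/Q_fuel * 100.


Furnace efficiency = Q_absorbed / Q_fuel * 100
= 8739 / 20912 * 100 = 41.79

41.79 %


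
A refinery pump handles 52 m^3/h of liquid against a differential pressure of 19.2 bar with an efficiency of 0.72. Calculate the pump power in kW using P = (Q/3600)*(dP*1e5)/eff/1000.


Q = 52 / 3600 = 0.0144444 m^3/s
P = 0.0144444 * (19.2 * 1e5) / 0.72 / 1000 = 38.52

38.52 kW


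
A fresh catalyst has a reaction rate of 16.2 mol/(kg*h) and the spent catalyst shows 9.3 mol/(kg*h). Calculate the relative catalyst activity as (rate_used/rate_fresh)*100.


Activity (%) = (rate_used / rate_fresh) * 100
rate_used = 9.3, rate_fresh = 16.2
= (9.3 / 16.2) * 100
= 0.5741 * 100 = 57.41

57.41 %


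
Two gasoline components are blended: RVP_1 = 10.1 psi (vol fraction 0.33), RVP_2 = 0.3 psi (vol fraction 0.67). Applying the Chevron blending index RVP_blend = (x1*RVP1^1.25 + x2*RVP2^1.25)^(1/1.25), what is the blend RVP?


Chevron index: RVP_blend = (sum xi*RVPi^1.25)^(1/1.25)
RVP^1.25 terms: 0.33 * 10.1^1.25 + 0.67 * 0.3^1.25 = 6.09052
RVP_blend = 6.09052^(1/1.25) = 4.243

4.243 psi


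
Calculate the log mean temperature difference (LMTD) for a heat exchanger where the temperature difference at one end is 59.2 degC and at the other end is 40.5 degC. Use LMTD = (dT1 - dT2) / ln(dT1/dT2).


LMTD = (dT1 - dT2) / ln(dT1/dT2)
= (59.2 - 40.5) / ln(59.2 / 40.5) = 18.7 / 0.37962 = 49.26

49.26 degC


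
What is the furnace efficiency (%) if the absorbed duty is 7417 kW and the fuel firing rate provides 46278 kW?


Furnace efficiency = Q_absorbed / Q_fuel * 100
= 7417 / 46278 * 100 = 16.03

16.03 %


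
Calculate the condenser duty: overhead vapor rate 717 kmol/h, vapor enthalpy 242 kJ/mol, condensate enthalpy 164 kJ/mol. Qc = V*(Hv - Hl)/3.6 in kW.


Qc = 717 * (242 - 164) / 3.6 = 717 * 78 / 3.6 = 15540

15540 kW


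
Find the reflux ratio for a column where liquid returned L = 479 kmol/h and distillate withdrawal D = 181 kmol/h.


Reflux ratio definition: R = L / D (liquid returned / distillate withdrawn)
L = 479 kmol/h, D = 181 kmol/h
R = 479 / 181 = 2.646

2.646


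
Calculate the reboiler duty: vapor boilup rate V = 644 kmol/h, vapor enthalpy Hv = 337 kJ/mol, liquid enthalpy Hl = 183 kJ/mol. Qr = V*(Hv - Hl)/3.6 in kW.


Qr = 644 * (337 - 183) / 3.6 = 644 * 154 / 3.6 = 27550

27550 kW


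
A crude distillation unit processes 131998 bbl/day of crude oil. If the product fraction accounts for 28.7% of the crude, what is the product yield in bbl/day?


Crude throughput = 131998 bbl/day
Fraction yield = 28.7%
yield = throughput * fraction / 100
yield = 131998 * 28.7 / 100 = 37883.426

37883.426 bbl/day


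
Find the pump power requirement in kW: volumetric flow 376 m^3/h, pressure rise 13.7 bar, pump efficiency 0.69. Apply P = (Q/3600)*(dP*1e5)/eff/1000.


Q = 376 / 3600 = 0.104444 m^3/s
P = 0.104444 * (13.7 * 1e5) / 0.69 / 1000 = 207.4

207.4 kW


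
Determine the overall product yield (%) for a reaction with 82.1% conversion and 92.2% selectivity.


Overall yield = conversion (%) * selectivity (%) / 100
Conversion = 82.1%, Selectivity = 92.2%
Y = 82.1 * 92.2 / 100
= 75.6962 %

75.6962 %


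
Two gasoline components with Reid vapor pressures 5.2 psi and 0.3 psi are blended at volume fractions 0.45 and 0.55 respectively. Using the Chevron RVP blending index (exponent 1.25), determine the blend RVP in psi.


Chevron index: RVP_blend = (sum xi*RVPi^1.25)^(1/1.25)
RVP^1.25 terms: 0.45 * 5.2^1.25 + 0.55 * 0.3^1.25 = 3.65571
RVP_blend = 3.65571^(1/1.25) = 2.821

2.821 psi


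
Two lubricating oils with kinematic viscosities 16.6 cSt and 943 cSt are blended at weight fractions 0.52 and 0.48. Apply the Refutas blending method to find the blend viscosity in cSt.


Refutas method: VBN_i = 14.534*ln(ln(visc_i + 0.8)) + 10.975, blended linearly by mass fraction; since VBN is linear in VBI_i = ln(ln(visc_i + 0.8)) and the fractions sum to 1, blend VBI directly: visc = exp(exp(VBI_blend)) - 0.8
VBI_1 = ln(ln(16.6 + 0.8)) = 1.04959
VBI_2 = ln(ln(943 + 0.8)) = 1.92424
VBI_blend = 0.52 * 1.04959 + 0.48 * 1.92424 = 1.46942
visc_blend = exp(exp(1.46942)) - 0.8 = 76.42

76.42 cSt


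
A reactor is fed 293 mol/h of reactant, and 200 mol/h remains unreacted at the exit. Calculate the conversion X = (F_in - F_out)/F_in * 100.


X = (F_in - F_out) / F_in * 100
Moles reacted = 293 - 200 = 93
X = 93 / 293 * 100
= 0.3174 * 100
= 31.74 %

31.74 %


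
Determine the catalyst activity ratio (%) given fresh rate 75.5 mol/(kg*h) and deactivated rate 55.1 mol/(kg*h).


Activity (%) = (rate_used / rate_fresh) * 100
rate_used = 55.1, rate_fresh = 75.5
= (55.1 / 75.5) * 100
= 0.7298 * 100 = 72.98

72.98 %


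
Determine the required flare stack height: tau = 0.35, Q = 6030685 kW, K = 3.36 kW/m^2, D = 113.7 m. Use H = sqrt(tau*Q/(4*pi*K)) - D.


tau*Q/(4*pi*K) = 0.35 * 6030685 / (4 * pi * 3.36) = 49990.3
sqrt(49990.3) = 223.585
H = 223.585 - 113.7 = 109.9

109.9 m


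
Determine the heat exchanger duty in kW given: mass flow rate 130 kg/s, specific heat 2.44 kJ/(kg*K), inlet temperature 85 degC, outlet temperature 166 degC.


Q = m_dot * cp * delta_T
delta_T = 166 - 85 = 81 K
Q = 130 * 2.44 * 81
= 317.2 * 81
= 25693.2 kW

25693.2 kW


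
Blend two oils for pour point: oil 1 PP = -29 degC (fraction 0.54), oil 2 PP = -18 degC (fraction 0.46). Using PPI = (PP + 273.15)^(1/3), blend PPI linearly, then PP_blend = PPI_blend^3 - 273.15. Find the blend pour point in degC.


PPI_1 = (-29 + 273.15)^(1/3) = 6.25008
PPI_2 = (-18 + 273.15)^(1/3) = 6.342569
PPI_blend = 0.54 * 6.25008 + 0.46 * 6.342569 = 6.292625
PP_blend = 6.292625^3 - 273.15 = 249.1699 - 273.15 = -23.98

-23.98 degC


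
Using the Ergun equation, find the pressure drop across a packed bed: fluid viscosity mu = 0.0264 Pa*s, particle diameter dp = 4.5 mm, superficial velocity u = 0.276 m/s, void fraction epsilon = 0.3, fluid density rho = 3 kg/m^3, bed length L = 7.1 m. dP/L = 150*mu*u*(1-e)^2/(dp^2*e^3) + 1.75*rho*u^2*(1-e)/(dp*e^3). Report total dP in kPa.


dp = 4.5 mm = 0.0045 m
Viscous term = 150*0.0264*0.276*(1-0.3)^2 / (0.0045^2*0.3^3) = 979516
Inertial term = 1.75*3*0.276^2*(1-0.3) / (0.0045*0.3^3) = 2304.09
dP/L = 979516 + 2304.09 = 981820 Pa/m
dP = 981820 * 7.1 / 1000 = 6971 kPa

6971 kPa


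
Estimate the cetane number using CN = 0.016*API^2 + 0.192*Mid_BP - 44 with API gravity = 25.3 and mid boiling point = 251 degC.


CN = 0.016 * 25.3^2 + 0.192 * 251 - 44
CN = 10.24144 + 48.192 - 44 = 14.43344

14.43344


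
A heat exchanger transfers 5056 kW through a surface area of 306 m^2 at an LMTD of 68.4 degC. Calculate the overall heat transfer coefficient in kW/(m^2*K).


From Q = U*A*LMTD, U = Q / (A * LMTD)
U = 5056 / (306 * 68.4) = 5056 / 20930.4 = 0.2416

0.2416 kW/(m^2*K)


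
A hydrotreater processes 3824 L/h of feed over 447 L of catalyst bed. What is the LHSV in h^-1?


LHSV = volumetric feed rate / catalyst volume
= 3824 L/h / 447 L
= 8.555 h^-1

8.555 h^-1


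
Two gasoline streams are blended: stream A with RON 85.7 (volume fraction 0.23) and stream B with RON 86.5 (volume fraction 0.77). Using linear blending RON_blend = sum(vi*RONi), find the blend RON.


Linear blending: RON_blend = sum(vi * RONi)
Contribution 1: 0.23 * 85.7 = 19.711
Contribution 2: 0.77 * 86.5 = 66.605
RON_blend = 19.711 + 66.605 = 86.316

86.316


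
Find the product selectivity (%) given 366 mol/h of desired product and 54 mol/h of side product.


Selectivity = desired / (desired + undesired) * 100
Total products = 366 + 54 = 420 mol/h
S = 366 / 420 * 100
= 0.8714 * 100
= 87.14 %

87.14 %


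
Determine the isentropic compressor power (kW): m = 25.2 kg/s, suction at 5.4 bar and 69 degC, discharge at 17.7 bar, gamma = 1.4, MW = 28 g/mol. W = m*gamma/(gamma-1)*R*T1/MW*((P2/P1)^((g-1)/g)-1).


Isentropic work: W = m*(gamma/(gamma-1))*(R*T1/MW)*((P2/P1)^((gamma-1)/gamma) - 1)
T1 = 69 + 273.15 = 342.15 K
Pressure ratio = 17.7 / 5.4 = 3.27778
Exponent = (1.4 - 1)/1.4 = 0.285714
(P2/P1)^exp - 1 = 3.27778^0.285714 - 1 = 0.40381
W = 25.2 * 1.4 / 0.4 * 8.314 * 342.15 / 28 * 0.40381 = 3618

3618 kW


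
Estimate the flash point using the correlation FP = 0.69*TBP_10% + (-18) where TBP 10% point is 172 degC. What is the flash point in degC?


FP = 0.69 * 172 + (-18) = 100.68

100.68 degC


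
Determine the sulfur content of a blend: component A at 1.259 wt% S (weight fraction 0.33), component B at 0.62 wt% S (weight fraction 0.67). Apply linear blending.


Linear sulfur blending: S_blend = x1*S1 + x2*S2
Contribution 1: 0.33 * 1.259 = 0.41547 wt%
Contribution 2: 0.67 * 0.62 = 0.4154 wt%
S_blend = 0.41547 + 0.4154 = 0.83087

0.83087 wt%


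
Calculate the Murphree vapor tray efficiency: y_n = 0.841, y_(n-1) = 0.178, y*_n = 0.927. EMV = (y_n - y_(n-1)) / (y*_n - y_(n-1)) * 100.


Murphree vapor efficiency: EMV = (y_n - y_(n-1)) / (y*_n - y_(n-1)) * 100
EMV = (0.841 - 0.178) / (0.927 - 0.178) * 100 = 0.663 / 0.749 * 100 = 88.52

88.52 %


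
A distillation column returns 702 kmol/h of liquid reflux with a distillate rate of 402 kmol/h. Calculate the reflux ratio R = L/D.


Reflux ratio definition: R = L / D (liquid returned / distillate withdrawn)
L = 702 kmol/h, D = 402 kmol/h
R = 702 / 402 = 1.746

1.746


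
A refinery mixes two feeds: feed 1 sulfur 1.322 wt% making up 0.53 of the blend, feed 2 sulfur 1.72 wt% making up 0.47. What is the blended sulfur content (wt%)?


Linear sulfur blending: S_blend = x1*S1 + x2*S2
Contribution 1: 0.53 * 1.322 = 0.70066 wt%
Contribution 2: 0.47 * 1.72 = 0.8084 wt%
S_blend = 0.70066 + 0.8084 = 1.50906

1.50906 wt%
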